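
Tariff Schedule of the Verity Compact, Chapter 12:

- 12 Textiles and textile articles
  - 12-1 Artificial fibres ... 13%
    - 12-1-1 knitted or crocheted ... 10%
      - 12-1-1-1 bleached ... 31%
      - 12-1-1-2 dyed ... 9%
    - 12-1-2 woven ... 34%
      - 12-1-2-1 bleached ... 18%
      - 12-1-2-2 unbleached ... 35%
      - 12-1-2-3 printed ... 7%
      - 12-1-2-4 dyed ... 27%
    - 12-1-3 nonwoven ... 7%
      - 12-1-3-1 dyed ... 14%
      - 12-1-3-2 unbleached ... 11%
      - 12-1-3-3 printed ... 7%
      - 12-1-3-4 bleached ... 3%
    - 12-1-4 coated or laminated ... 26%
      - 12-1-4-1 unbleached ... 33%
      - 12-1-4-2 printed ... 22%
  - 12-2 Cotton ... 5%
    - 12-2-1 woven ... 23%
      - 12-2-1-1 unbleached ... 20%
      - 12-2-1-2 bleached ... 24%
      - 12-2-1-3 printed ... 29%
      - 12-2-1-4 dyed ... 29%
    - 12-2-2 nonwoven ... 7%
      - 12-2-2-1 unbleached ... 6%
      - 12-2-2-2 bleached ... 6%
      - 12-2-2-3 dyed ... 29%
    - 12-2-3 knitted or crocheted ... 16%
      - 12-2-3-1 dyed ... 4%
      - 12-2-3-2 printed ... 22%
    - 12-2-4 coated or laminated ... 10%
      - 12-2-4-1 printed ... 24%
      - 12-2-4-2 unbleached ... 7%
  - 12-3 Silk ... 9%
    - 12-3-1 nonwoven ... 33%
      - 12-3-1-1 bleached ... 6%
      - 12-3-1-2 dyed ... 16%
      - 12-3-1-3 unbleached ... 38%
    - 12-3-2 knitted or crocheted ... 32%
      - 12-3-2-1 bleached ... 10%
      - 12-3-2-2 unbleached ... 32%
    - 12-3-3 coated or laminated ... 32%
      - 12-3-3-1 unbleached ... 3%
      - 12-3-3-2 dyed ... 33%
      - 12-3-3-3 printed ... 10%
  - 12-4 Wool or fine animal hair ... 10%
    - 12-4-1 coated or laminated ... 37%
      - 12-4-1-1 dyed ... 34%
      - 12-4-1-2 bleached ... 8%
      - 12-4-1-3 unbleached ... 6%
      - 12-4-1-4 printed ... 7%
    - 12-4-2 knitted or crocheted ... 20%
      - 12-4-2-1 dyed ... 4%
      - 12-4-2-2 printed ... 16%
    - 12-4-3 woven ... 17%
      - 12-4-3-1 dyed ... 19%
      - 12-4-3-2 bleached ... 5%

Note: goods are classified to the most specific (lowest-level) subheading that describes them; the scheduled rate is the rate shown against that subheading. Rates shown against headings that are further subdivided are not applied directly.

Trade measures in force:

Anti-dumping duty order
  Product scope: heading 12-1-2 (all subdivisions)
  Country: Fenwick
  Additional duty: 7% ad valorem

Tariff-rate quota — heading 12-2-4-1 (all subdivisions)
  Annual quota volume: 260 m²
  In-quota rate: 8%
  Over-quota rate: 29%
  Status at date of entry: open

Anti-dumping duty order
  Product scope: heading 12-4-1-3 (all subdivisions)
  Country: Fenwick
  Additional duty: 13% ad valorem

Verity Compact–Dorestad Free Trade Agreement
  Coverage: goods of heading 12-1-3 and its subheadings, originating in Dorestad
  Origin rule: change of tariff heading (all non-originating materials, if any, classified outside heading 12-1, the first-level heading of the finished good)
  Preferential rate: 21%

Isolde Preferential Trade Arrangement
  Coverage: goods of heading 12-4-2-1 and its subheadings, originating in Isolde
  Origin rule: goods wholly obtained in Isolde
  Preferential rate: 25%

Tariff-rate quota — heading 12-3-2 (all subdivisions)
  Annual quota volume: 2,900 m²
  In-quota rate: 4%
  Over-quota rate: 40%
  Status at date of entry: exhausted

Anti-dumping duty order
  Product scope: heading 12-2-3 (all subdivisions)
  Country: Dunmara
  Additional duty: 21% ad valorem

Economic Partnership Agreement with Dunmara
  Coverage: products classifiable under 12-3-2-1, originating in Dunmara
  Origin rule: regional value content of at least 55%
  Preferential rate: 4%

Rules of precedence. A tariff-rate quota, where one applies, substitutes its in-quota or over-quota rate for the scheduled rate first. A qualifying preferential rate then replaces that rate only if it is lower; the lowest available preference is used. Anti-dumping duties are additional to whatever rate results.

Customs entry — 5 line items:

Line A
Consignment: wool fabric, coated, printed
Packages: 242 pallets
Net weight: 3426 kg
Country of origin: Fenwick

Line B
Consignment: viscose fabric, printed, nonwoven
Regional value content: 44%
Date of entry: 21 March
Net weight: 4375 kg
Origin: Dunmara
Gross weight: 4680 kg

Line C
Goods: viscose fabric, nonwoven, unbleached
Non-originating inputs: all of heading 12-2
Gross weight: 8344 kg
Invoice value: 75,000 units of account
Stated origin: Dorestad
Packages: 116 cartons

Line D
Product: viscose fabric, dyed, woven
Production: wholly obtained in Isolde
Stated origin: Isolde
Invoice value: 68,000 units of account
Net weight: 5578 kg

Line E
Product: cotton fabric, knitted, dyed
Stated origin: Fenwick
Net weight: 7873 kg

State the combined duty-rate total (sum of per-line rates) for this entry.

Line A: wool → 12-4; coated → 12-4-1; printed → 12-4-1-4. Scheduled 7%. No special measure applies. → 7%.
Line B: viscose → 12-1; nonwoven → 12-1-3; printed → 12-1-3-3. Scheduled 7%. Dunmara agreement on 12-3-2-1: 12-1-3-3 not covered. → 7%.
Line C: viscose → 12-1; nonwoven → 12-1-3; unbleached → 12-1-3-2. Scheduled 11%. Dorestad agreement on 12-1-3: CTH met → 21% available; preference 21% not lower than 11% → no reduction. → 11%.
Line D: viscose → 12-1; woven → 12-1-2; dyed → 12-1-2-4. Scheduled 27%. Isolde agreement on 12-4-2-1: 12-1-2-4 not covered. → 27%.
Line E: cotton → 12-2; knitted → 12-2-3; dyed → 12-2-3-1. Scheduled 4%. No special measure applies. → 4%.
Sum: 7% + 7% + 11% + 27% + 4% = 56%.

56%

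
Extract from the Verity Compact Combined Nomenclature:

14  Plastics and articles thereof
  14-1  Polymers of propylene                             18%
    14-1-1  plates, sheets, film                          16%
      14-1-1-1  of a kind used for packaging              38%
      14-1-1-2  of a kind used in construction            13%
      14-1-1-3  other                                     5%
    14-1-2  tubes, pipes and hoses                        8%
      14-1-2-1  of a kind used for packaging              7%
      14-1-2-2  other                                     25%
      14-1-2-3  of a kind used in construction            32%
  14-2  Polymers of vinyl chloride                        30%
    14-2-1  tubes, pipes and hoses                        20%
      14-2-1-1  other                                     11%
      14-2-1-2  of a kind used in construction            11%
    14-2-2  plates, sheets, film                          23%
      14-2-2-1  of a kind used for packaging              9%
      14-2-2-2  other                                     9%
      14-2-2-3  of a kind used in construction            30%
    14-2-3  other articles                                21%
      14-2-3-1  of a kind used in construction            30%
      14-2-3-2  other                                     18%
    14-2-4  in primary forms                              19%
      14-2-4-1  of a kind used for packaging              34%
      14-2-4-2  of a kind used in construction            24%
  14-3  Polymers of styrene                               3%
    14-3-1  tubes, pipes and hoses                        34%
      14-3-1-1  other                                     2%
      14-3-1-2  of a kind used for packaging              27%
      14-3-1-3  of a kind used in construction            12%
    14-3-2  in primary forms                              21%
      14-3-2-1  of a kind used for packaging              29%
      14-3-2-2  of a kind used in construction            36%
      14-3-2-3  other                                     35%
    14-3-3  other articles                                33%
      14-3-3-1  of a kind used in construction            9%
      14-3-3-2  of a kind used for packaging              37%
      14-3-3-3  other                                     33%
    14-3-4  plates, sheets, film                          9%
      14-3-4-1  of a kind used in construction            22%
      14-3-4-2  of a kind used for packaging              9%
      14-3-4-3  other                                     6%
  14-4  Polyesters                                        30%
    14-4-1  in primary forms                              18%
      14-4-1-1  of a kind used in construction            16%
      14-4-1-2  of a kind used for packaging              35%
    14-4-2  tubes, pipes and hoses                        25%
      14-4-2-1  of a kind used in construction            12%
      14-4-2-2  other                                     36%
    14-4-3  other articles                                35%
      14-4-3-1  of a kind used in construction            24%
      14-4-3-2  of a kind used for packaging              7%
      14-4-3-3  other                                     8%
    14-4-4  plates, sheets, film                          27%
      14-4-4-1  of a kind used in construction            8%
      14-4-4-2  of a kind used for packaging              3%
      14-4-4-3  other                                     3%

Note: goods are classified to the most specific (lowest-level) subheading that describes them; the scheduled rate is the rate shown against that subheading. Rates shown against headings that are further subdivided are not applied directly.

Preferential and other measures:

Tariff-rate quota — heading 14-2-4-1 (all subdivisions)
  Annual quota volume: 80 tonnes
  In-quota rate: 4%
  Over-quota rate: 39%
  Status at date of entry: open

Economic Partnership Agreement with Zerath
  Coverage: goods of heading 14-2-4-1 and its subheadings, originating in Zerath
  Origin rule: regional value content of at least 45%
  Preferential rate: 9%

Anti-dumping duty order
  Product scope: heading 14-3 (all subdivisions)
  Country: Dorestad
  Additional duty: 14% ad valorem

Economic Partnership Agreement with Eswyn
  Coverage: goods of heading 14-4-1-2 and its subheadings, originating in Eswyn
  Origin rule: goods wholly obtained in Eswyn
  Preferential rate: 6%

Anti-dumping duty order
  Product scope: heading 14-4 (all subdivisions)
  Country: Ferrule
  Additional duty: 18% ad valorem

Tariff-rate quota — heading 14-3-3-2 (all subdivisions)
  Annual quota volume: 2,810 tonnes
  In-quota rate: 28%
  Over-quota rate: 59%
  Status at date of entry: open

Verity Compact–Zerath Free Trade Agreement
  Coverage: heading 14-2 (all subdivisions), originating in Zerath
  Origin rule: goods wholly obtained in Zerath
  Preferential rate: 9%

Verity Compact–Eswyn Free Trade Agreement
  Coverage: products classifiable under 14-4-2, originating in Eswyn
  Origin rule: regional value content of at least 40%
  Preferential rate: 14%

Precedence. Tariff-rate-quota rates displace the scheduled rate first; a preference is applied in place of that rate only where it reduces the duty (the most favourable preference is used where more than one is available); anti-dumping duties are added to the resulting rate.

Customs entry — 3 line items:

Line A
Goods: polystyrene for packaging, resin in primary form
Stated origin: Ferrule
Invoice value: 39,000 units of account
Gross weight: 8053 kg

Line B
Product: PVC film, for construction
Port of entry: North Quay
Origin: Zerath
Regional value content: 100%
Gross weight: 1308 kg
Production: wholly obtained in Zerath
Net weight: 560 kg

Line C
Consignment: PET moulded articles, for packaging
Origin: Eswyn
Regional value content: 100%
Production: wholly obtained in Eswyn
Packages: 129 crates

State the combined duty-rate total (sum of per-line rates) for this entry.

Line A: polystyrene → 14-3; resin in primary form → 14-3-2; for packaging → 14-3-2-1. Scheduled 29%. No special measure applies. → 29%.
Line B: PVC → 14-2; film → 14-2-2; for construction → 14-2-2-3. Scheduled 30%. Zerath agreement on 14-2-4-1: 14-2-2-3 not covered; Zerath agreement on 14-2: wholly obtained → 9% available; preferential 9%. → 9%.
Line C: PET → 14-4; moulded articles → 14-4-3; for packaging → 14-4-3-2. Scheduled 7%. Eswyn agreement on 14-4-1-2: 14-4-3-2 not covered; Eswyn agreement on 14-4-2: 14-4-3-2 not covered. → 7%.
Sum: 29% + 9% + 7% = 45%.

45%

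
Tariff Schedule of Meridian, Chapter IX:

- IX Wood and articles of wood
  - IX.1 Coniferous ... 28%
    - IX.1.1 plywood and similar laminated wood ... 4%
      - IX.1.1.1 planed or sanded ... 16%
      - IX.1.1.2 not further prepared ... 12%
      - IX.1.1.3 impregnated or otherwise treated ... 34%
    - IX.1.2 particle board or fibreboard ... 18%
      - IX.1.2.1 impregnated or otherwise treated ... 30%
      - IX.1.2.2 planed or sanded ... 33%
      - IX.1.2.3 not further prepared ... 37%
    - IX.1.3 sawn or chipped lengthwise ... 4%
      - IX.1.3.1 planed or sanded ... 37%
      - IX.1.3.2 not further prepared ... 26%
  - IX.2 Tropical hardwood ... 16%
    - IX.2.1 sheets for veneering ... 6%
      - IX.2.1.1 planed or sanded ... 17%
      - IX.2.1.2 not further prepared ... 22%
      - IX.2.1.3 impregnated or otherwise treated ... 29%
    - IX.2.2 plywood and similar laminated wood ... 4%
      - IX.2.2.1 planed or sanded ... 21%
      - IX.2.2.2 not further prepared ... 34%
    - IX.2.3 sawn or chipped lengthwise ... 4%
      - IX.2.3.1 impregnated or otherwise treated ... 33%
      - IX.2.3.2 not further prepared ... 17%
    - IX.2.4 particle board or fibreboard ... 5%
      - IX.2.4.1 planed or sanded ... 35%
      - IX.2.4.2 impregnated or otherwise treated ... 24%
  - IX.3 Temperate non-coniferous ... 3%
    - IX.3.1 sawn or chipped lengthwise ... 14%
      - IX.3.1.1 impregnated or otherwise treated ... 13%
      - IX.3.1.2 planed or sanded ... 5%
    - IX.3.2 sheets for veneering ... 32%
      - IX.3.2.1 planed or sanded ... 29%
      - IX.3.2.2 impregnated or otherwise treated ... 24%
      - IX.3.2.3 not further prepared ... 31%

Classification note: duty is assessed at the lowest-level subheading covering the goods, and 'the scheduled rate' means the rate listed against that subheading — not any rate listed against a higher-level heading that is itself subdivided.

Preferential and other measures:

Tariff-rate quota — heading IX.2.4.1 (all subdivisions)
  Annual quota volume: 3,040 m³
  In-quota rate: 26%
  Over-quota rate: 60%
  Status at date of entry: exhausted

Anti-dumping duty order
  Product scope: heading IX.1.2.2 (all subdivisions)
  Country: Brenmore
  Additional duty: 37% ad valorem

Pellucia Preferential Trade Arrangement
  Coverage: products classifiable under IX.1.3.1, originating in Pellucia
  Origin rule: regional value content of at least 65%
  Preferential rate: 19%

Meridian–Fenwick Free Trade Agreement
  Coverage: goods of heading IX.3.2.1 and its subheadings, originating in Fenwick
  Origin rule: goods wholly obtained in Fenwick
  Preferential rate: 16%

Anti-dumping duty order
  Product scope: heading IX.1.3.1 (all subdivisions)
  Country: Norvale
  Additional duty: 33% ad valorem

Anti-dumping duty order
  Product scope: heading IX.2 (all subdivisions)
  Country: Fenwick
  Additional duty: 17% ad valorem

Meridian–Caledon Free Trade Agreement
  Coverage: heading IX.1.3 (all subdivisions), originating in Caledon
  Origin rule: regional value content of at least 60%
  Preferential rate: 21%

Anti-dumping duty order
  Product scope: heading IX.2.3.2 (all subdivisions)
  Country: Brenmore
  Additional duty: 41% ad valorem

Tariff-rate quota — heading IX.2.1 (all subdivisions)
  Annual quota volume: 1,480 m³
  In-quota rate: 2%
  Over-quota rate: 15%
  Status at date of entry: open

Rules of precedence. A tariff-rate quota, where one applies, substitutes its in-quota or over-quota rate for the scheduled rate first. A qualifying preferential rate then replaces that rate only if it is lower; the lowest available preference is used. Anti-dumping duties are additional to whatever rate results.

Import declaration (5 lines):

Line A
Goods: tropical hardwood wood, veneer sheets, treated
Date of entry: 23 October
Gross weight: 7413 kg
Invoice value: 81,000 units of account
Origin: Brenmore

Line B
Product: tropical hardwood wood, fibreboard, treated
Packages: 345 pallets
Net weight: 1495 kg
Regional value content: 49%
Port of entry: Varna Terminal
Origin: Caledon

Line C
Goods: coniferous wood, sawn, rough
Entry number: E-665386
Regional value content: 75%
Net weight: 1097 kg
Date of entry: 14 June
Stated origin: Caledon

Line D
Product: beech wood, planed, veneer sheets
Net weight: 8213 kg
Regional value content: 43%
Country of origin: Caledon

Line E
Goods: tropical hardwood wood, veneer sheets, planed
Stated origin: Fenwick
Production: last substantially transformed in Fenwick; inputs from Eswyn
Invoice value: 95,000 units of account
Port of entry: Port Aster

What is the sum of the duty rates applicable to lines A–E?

Line A: tropical hardwood → IX.2; veneer sheets → IX.2.1; treated → IX.2.1.3. Scheduled 29%. quota on IX.2.1 open → in-quota 2%. → 2%.
Line B: tropical hardwood → IX.2; fibreboard → IX.2.4; treated → IX.2.4.2. Scheduled 24%. Caledon agreement on IX.1.3: IX.2.4.2 not covered. → 24%.
Line C: coniferous → IX.1; sawn → IX.1.3; rough → IX.1.3.2. Scheduled 26%. Caledon agreement on IX.1.3: RVC ≥ 60% → 21% available; preferential 21%. → 21%.
Line D: beech → IX.3; veneer sheets → IX.3.2; planed → IX.3.2.1. Scheduled 29%. Caledon agreement on IX.1.3: IX.3.2.1 not covered. → 29%.
Line E: tropical hardwood → IX.2; veneer sheets → IX.2.1; planed → IX.2.1.1. Scheduled 17%. quota on IX.2.1 open → in-quota 2%; Fenwick agreement on IX.3.2.1: IX.2.1.1 not covered; anti-dumping (Fenwick, IX.2): +17%; total 2% + 17% = 19%. → 19%.
Sum: 2% + 24% + 21% + 29% + 19% = 95%.

95%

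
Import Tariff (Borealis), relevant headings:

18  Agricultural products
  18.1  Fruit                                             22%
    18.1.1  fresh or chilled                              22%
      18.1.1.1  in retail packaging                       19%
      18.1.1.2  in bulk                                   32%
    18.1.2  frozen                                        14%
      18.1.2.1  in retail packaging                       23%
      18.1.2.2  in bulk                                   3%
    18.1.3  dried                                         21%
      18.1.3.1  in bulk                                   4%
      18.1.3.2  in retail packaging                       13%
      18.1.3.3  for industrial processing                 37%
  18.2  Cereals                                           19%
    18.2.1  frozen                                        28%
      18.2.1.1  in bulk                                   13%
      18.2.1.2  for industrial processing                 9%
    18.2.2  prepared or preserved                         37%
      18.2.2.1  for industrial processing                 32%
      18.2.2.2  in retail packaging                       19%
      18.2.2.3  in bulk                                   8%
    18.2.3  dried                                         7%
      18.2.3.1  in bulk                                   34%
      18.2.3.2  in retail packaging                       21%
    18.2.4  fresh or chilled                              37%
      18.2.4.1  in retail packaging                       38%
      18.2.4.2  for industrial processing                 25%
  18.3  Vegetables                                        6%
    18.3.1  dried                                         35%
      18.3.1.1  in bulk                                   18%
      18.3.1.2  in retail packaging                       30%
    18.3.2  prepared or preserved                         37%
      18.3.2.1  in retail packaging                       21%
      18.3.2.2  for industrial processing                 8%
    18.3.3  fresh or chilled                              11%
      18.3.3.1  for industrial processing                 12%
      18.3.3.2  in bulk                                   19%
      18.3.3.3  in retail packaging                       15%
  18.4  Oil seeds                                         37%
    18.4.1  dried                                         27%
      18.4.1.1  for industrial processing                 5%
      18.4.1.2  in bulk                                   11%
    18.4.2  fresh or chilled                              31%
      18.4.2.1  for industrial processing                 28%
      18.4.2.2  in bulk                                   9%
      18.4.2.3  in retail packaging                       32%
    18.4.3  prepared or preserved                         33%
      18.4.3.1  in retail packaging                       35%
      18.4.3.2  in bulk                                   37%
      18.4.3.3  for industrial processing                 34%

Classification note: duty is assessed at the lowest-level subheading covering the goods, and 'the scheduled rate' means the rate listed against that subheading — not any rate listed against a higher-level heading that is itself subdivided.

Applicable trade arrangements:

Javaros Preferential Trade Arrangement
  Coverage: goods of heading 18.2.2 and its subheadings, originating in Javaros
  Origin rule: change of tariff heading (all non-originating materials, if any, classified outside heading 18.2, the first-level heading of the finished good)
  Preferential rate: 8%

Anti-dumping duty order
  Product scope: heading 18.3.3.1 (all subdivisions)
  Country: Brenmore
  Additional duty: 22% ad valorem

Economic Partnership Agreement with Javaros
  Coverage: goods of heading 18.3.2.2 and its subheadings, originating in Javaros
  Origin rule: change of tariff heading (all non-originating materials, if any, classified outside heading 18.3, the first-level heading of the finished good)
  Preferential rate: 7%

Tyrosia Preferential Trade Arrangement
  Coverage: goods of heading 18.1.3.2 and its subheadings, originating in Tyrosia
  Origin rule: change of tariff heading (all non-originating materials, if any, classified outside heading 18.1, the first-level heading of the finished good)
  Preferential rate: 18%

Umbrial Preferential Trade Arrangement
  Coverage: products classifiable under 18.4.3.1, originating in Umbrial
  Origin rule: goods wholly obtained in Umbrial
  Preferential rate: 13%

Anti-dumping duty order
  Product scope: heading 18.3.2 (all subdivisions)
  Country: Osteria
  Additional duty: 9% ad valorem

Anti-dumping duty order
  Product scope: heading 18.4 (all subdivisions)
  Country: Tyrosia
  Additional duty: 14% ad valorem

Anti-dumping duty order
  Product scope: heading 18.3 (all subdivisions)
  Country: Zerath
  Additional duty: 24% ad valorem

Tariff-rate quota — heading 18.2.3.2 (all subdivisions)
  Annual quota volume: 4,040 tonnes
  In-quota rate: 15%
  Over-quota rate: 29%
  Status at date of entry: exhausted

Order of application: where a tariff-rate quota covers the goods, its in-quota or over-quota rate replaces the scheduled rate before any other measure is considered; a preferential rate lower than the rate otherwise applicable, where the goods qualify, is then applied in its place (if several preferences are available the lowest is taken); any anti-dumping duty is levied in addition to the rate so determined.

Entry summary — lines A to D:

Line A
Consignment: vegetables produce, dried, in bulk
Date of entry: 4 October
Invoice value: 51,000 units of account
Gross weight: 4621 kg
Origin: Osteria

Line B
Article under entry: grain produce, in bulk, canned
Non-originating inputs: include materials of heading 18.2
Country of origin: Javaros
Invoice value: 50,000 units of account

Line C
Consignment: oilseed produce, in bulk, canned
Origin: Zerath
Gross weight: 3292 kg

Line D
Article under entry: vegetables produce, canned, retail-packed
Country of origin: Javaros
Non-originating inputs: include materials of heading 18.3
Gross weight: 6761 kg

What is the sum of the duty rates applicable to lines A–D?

84%

Line A: vegetables → 18.3; dried → 18.3.1; in bulk → 18.3.1.1. Scheduled 18%. No special measure applies. → 18%.
Line B: grain → 18.2; canned → 18.2.2; in bulk → 18.2.2.3. Scheduled 8%. Javaros agreement on 18.2.2: CTH not met; Javaros agreement on 18.3.2.2: 18.2.2.3 not covered. → 8%.
Line C: oilseed → 18.4; canned → 18.4.3; in bulk → 18.4.3.2. Scheduled 37%. No special measure applies. → 37%.
Line D: vegetables → 18.3; canned → 18.3.2; retail-packed → 18.3.2.1. Scheduled 21%. Javaros agreement on 18.2.2: 18.3.2.1 not covered; Javaros agreement on 18.3.2.2: 18.3.2.1 not covered. → 21%.
Sum: 18% + 8% + 37% + 21% = 84%.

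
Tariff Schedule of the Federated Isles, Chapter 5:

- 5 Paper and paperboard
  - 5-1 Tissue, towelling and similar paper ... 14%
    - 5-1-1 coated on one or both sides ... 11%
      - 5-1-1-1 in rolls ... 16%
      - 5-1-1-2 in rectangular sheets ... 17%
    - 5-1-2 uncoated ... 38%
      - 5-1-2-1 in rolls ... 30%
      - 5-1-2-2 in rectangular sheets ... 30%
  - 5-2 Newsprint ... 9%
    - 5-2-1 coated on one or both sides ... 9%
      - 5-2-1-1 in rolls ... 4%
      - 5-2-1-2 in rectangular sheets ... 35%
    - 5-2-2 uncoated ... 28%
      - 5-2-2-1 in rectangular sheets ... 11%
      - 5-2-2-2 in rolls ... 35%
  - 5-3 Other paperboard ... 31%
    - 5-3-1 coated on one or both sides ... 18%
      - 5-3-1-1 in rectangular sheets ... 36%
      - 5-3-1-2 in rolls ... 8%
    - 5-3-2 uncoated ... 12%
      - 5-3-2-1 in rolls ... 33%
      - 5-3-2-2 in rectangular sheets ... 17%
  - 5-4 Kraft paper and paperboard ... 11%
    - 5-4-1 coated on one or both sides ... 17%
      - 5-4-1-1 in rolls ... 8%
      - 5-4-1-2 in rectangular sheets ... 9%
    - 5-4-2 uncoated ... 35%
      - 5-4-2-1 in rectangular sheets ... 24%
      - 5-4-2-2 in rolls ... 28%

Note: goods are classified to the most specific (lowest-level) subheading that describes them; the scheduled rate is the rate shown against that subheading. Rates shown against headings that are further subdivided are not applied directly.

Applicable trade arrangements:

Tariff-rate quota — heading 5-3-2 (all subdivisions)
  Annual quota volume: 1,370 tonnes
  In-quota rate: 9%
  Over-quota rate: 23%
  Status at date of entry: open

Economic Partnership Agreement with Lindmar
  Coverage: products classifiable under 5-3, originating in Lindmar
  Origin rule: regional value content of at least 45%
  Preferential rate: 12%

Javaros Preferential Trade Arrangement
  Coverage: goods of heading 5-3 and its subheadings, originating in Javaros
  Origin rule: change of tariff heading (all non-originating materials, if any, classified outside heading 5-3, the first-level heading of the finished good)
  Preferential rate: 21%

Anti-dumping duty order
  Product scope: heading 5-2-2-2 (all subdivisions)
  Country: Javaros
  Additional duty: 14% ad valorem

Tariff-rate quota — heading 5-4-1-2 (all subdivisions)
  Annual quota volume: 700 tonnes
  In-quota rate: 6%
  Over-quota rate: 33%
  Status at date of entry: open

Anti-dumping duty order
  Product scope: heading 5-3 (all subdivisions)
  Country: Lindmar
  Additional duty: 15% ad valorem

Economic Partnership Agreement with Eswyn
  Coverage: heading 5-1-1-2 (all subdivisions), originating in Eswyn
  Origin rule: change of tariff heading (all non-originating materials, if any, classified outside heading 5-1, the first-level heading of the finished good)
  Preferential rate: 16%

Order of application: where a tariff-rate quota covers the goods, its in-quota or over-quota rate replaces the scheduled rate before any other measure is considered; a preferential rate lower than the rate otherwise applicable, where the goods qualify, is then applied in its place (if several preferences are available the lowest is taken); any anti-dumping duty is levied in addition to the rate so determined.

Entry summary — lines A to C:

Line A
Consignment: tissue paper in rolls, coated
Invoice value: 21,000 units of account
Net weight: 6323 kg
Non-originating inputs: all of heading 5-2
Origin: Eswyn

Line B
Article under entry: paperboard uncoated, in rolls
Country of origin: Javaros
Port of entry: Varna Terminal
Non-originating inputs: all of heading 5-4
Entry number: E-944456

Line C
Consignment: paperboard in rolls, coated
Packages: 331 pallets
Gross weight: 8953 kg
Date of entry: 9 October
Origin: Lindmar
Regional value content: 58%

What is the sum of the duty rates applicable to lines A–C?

Line A: tissue paper → 5-1; coated → 5-1-1; in rolls → 5-1-1-1. Scheduled 16%. Eswyn agreement on 5-1-1-2: 5-1-1-1 not covered. → 16%.
Line B: paperboard → 5-3; uncoated → 5-3-2; in rolls → 5-3-2-1. Scheduled 33%. quota on 5-3-2 open → in-quota 9%; Javaros agreement on 5-3: CTH met → 21% available; preference 21% not lower than 9% → no reduction. → 9%.
Line C: paperboard → 5-3; coated → 5-3-1; in rolls → 5-3-1-2. Scheduled 8%. Lindmar agreement on 5-3: RVC ≥ 45% → 12% available; preference 12% not lower than 8% → no reduction; anti-dumping (Lindmar, 5-3): +15%; total 8% + 15% = 23%. → 23%.
Sum: 16% + 9% + 23% = 48%.

48%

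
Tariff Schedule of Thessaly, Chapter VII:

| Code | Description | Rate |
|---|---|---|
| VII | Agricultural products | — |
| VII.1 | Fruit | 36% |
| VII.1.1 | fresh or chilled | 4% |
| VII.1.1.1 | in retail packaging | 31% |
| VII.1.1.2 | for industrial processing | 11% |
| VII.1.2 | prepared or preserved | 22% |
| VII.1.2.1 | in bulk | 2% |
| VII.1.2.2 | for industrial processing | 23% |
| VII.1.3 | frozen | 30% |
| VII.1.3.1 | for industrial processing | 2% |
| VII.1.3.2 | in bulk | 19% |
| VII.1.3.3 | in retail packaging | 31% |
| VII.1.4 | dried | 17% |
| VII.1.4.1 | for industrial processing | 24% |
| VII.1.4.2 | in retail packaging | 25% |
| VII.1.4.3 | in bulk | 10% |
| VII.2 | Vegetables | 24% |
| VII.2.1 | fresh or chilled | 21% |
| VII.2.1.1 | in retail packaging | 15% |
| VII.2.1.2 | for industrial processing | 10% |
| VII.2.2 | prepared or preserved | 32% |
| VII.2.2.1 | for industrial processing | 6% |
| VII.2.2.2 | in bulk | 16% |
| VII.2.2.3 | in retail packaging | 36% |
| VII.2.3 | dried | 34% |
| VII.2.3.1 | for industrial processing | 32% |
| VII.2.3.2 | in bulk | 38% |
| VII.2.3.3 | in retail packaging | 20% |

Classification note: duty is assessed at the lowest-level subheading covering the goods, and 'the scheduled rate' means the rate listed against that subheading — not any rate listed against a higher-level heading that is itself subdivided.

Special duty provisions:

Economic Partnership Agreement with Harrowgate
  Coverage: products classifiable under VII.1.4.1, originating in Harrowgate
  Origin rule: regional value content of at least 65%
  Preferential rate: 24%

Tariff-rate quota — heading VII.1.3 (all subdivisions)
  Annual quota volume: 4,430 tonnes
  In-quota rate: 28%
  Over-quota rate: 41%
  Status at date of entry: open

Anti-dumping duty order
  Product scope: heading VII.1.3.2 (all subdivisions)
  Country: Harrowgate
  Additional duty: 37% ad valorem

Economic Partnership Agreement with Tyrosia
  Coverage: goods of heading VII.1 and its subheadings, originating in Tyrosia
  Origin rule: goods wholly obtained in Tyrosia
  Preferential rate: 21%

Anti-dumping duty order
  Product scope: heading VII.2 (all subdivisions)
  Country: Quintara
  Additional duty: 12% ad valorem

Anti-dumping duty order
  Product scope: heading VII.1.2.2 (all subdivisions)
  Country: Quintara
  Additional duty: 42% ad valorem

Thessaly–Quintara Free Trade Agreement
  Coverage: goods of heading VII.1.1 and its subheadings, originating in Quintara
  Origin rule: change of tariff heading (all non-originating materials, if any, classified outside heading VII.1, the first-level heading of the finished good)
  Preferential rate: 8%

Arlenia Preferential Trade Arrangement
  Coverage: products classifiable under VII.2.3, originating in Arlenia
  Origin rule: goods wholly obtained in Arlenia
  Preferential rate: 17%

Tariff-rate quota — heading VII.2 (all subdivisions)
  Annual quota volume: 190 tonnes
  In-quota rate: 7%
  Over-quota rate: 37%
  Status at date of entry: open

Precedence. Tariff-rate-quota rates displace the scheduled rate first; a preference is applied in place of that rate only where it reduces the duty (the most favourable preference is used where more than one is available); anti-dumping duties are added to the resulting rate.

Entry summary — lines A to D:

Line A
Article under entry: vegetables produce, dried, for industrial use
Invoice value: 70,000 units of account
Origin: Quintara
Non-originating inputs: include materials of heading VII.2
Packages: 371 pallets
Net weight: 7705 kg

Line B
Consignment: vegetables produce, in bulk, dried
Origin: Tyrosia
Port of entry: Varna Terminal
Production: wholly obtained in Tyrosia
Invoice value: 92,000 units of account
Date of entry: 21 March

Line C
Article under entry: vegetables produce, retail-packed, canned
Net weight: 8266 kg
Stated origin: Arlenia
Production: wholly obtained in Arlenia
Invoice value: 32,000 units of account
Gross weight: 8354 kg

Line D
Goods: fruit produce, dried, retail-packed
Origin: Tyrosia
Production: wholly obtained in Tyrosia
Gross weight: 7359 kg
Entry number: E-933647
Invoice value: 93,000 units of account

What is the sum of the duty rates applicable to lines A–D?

Line A: vegetables → VII.2; dried → VII.2.3; for industrial use → VII.2.3.1. Scheduled 32%. quota on VII.2 open → in-quota 7%; Quintara agreement on VII.1.1: VII.2.3.1 not covered; anti-dumping (Quintara, VII.2): +12%; total 7% + 12% = 19%. → 19%.
Line B: vegetables → VII.2; dried → VII.2.3; in bulk → VII.2.3.2. Scheduled 38%. quota on VII.2 open → in-quota 7%; Tyrosia agreement on VII.1: VII.2.3.2 not covered. → 7%.
Line C: vegetables → VII.2; canned → VII.2.2; retail-packed → VII.2.2.3. Scheduled 36%. quota on VII.2 open → in-quota 7%; Arlenia agreement on VII.2.3: VII.2.2.3 not covered. → 7%.
Line D: fruit → VII.1; dried → VII.1.4; retail-packed → VII.1.4.2. Scheduled 25%. Tyrosia agreement on VII.1: wholly obtained → 21% available; preferential 21%. → 21%.
Sum: 19% + 7% + 7% + 21% = 54%.

54%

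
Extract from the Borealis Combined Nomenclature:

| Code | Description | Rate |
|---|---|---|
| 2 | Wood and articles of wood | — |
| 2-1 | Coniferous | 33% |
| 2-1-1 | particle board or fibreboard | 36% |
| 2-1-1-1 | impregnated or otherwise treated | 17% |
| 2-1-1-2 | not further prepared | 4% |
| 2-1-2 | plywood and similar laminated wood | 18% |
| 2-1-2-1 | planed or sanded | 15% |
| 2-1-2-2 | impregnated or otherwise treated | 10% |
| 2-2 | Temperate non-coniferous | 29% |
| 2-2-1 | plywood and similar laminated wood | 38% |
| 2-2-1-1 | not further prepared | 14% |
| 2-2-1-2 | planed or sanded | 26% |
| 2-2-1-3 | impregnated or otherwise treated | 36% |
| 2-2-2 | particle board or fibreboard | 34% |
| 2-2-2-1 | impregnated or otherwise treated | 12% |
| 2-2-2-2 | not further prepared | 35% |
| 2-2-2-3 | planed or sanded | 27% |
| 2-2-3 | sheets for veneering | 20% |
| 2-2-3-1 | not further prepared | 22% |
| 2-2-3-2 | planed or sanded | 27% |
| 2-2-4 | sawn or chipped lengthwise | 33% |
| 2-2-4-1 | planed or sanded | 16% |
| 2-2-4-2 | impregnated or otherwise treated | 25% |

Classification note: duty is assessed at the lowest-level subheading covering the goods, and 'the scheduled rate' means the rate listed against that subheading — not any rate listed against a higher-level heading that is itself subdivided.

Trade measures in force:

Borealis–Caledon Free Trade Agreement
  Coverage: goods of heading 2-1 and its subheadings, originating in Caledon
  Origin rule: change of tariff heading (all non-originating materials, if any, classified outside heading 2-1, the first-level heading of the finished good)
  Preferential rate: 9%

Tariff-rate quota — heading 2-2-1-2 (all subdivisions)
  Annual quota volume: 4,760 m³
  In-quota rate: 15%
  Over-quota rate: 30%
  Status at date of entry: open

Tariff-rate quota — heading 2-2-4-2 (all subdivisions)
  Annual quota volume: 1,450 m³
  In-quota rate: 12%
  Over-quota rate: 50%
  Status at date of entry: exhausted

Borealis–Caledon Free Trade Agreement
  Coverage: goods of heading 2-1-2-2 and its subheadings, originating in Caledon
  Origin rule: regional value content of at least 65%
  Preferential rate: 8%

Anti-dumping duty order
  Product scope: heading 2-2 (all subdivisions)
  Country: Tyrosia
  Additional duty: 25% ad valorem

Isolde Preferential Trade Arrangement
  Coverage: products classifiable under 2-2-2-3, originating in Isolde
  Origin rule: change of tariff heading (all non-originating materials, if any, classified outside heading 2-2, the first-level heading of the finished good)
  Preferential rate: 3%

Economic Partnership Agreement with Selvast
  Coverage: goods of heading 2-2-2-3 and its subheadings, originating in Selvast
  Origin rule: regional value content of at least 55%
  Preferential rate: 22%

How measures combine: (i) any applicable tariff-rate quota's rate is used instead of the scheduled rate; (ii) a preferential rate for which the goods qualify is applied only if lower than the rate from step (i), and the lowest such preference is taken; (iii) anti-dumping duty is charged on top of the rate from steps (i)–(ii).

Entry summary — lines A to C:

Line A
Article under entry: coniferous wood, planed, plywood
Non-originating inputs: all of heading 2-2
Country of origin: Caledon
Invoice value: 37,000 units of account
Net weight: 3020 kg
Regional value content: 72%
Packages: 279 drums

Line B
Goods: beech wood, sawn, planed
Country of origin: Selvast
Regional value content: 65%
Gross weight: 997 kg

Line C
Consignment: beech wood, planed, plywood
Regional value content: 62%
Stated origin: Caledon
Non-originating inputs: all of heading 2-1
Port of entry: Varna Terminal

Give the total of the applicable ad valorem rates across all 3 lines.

40%

Line A: coniferous → 2-1; plywood → 2-1-2; planed → 2-1-2-1. Scheduled 15%. Caledon agreement on 2-1: CTH met → 9% available; Caledon agreement on 2-1-2-2: 2-1-2-1 not covered; preferential 9%. → 9%.
Line B: beech → 2-2; sawn → 2-2-4; planed → 2-2-4-1. Scheduled 16%. Selvast agreement on 2-2-2-3: 2-2-4-1 not covered. → 16%.
Line C: beech → 2-2; plywood → 2-2-1; planed → 2-2-1-2. Scheduled 26%. quota on 2-2-1-2 open → in-quota 15%; Caledon agreement on 2-1: 2-2-1-2 not covered; Caledon agreement on 2-1-2-2: 2-2-1-2 not covered. → 15%.
Sum: 9% + 16% + 15% = 40%.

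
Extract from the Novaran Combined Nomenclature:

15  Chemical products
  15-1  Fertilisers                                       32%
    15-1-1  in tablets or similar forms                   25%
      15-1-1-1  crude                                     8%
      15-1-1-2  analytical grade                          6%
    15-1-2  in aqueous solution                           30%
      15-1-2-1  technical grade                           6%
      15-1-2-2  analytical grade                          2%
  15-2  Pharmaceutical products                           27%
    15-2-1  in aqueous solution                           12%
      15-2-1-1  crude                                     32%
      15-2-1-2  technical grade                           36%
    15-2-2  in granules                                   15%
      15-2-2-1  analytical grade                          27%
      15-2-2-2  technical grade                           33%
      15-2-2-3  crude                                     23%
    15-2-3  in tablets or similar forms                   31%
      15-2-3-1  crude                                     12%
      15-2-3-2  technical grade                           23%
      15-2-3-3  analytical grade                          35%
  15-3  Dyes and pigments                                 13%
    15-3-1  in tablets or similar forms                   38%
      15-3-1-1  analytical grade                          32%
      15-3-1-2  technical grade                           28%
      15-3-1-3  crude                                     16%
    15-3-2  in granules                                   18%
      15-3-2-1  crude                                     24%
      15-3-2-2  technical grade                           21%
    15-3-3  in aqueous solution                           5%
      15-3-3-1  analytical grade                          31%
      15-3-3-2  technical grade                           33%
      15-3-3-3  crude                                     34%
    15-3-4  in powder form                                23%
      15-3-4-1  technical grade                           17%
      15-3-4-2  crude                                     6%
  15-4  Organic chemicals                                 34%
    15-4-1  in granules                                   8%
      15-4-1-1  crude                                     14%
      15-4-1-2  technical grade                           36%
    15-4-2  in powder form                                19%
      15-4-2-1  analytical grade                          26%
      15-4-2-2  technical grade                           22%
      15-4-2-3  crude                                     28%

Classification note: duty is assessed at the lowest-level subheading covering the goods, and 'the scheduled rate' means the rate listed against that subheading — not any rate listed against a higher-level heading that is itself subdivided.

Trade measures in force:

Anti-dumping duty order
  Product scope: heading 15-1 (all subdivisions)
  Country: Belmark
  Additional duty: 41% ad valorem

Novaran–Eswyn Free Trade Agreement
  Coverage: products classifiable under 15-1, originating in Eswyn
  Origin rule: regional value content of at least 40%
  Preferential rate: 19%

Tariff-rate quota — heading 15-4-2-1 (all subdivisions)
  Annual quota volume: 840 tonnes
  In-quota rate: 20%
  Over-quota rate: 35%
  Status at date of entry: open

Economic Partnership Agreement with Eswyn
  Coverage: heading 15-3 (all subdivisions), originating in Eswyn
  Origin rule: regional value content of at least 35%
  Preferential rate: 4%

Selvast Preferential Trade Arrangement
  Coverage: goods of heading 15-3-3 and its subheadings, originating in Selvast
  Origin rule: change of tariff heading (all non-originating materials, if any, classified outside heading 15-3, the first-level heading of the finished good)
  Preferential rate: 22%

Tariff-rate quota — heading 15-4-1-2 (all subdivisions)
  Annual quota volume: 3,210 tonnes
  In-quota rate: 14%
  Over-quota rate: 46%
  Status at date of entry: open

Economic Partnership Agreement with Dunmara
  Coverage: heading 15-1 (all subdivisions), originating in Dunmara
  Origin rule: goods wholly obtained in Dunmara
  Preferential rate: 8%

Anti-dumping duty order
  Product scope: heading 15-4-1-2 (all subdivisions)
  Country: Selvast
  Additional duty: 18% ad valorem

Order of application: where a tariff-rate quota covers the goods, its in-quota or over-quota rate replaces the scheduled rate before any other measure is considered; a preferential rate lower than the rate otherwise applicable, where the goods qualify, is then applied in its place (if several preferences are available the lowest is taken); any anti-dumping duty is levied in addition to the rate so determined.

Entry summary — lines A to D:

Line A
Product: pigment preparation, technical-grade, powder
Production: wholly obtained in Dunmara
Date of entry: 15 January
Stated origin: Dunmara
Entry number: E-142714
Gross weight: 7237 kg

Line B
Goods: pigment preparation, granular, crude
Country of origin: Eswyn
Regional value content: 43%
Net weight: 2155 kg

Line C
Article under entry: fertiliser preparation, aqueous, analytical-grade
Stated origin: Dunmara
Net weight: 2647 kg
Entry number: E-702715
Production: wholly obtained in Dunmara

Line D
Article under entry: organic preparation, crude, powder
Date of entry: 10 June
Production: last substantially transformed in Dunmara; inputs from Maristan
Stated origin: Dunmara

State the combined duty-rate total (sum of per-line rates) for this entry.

51%

Line A: pigment → 15-3; powder → 15-3-4; technical-grade → 15-3-4-1. Scheduled 17%. Dunmara agreement on 15-1: 15-3-4-1 not covered. → 17%.
Line B: pigment → 15-3; granular → 15-3-2; crude → 15-3-2-1. Scheduled 24%. Eswyn agreement on 15-1: 15-3-2-1 not covered; Eswyn agreement on 15-3: RVC ≥ 35% → 4% available; preferential 4%. → 4%.
Line C: fertiliser → 15-1; aqueous → 15-1-2; analytical-grade → 15-1-2-2. Scheduled 2%. Dunmara agreement on 15-1: wholly obtained → 8% available; preference 8% not lower than 2% → no reduction. → 2%.
Line D: organic → 15-4; powder → 15-4-2; crude → 15-4-2-3. Scheduled 28%. Dunmara agreement on 15-1: 15-4-2-3 not covered. → 28%.
Sum: 17% + 4% + 2% + 28% = 51%.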